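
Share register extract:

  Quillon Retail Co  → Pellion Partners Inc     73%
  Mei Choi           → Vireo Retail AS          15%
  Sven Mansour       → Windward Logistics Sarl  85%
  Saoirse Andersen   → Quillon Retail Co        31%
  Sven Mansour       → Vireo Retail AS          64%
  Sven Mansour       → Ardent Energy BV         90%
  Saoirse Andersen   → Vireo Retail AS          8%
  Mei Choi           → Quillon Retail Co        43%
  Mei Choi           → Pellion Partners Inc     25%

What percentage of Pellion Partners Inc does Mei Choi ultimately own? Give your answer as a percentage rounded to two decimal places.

Mei reaches Pellion along 2 paths.
Via Quillon: 43% × 73% = 31.39%.
Direct stake: 25% = 25%.
Total: 31.39% + 25% = 56.39%.

56.39%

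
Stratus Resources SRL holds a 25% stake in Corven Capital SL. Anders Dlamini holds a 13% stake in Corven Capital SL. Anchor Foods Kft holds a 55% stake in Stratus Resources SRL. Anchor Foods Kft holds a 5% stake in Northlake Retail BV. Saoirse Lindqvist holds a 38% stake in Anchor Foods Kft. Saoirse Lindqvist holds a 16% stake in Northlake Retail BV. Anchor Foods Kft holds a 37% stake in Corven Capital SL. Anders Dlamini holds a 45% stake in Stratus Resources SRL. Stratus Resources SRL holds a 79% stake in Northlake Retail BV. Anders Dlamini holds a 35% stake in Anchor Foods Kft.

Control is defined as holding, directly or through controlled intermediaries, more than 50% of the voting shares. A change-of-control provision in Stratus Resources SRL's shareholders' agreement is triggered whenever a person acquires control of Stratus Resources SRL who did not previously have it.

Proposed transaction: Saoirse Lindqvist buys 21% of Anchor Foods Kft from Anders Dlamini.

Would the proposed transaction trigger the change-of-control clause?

The purchase adds only to Saoirse's holdings (Anders's stake shrinks), so Saoirse is the only person who could newly come to control Stratus.
Saoirse's largest direct stake is 38% in Anchor, which does not meet the threshold, so Saoirse controls no company.
Neither Saoirse nor any entity Saoirse controls holds any voting interest in Stratus.
So before the transaction, Saoirse does not control Stratus.
After the purchase, Saoirse's direct stake in Anchor rises to 38% + 21% = 59%, and Anders's stake falls to 14%.
Saoirse holds 59% of Anchor, so Saoirse controls Anchor.
Anchor holds 55% of Stratus, so Saoirse controls Stratus.
Saoirse did not control Stratus before and does after, so the clause is triggered.

Yes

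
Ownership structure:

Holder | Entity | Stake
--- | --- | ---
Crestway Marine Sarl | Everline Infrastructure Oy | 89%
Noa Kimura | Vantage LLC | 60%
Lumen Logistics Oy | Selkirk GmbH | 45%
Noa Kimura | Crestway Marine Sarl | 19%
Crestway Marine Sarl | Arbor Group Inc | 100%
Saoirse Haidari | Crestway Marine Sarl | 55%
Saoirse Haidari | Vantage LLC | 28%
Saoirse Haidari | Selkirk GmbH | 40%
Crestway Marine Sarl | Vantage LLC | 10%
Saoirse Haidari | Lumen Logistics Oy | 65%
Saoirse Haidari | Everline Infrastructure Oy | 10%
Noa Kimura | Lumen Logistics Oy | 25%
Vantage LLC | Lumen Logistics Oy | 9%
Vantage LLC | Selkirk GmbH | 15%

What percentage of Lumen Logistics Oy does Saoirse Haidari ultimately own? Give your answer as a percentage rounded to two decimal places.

Saoirse reaches Lumen along 3 paths.
Via Crestway → Vantage: 55% × 10% × 9% = 0.495%.
Via Vantage: 28% × 9% = 2.52%.
Direct stake: 65% = 65%.
Total: 0.495% + 2.52% + 65% = 68.015%.
Rounded: 68.02%.

68.02%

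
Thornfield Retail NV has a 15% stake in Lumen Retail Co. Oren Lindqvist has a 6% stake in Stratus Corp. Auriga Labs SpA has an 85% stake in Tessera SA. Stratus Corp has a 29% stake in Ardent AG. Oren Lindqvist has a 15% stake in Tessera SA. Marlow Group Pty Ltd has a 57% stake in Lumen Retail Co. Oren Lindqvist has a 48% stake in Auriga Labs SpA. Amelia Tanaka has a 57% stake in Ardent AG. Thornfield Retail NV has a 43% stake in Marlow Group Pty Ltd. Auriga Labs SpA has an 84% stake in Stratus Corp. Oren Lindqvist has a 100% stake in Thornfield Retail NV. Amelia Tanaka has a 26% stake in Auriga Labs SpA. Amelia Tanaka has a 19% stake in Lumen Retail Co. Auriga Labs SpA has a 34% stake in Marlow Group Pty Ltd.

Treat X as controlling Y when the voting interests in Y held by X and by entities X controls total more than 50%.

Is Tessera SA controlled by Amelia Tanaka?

No

Amelia holds 57% of Ardent, so Amelia controls Ardent.
Neither Amelia nor any entity Amelia controls holds any voting interest in Tessera.
So Amelia does not control Tessera.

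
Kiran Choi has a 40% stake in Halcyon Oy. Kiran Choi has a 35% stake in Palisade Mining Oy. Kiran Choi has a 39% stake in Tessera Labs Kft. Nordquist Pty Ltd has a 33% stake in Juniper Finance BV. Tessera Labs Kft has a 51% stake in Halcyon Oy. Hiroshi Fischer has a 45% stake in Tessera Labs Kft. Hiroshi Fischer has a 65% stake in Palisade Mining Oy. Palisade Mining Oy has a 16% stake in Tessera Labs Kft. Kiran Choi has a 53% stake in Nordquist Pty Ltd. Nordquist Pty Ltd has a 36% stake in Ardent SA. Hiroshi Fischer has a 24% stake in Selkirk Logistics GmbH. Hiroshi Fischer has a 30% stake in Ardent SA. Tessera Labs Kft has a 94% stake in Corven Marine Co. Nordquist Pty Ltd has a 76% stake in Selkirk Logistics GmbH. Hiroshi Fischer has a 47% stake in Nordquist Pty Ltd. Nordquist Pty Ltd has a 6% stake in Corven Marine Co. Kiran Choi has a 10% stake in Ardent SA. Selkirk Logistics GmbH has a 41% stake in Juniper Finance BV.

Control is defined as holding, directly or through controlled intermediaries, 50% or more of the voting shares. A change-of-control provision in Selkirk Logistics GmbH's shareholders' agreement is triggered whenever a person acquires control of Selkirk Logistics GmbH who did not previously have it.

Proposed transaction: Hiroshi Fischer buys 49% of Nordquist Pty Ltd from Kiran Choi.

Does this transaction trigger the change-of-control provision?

The purchase adds only to Hiroshi's holdings (Kiran's stake shrinks), so Hiroshi is the only person who could newly come to control Selkirk.
Hiroshi holds 65% of Palisade, so Hiroshi controls Palisade.
Hiroshi and Palisade together hold 45% + 16% = 61% of Tessera, so Hiroshi controls Tessera.
Tessera holds 94% of Corven, so Hiroshi controls Corven.
Tessera holds 51% of Halcyon, so Hiroshi controls Halcyon.
In Selkirk, Hiroshi's side holds only 24%, not ≥ 50%.
So before the transaction, Hiroshi does not control Selkirk.
After the purchase, Hiroshi's direct stake in Nordquist rises to 47% + 49% = 96%, and Kiran's stake falls to 4%.
Hiroshi holds 96% of Nordquist, so Hiroshi controls Nordquist.
Hiroshi and Nordquist together hold 24% + 76% = 100% of Selkirk, so Hiroshi controls Selkirk.
Hiroshi did not control Selkirk before and does after, so the clause is triggered.

Yes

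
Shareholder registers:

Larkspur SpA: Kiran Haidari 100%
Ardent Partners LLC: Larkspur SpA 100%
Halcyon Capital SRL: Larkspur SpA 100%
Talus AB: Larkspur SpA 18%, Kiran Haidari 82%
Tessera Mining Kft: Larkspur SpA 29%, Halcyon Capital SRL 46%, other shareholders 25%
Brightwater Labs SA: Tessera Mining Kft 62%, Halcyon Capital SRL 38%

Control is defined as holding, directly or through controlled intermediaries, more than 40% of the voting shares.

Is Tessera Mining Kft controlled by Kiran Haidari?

Yes

Kiran holds 100% of Larkspur, so Kiran controls Larkspur.
Larkspur holds 100% of Halcyon, so Kiran controls Halcyon.
Larkspur and Halcyon together hold 29% + 46% = 75% of Tessera, so Kiran controls Tessera.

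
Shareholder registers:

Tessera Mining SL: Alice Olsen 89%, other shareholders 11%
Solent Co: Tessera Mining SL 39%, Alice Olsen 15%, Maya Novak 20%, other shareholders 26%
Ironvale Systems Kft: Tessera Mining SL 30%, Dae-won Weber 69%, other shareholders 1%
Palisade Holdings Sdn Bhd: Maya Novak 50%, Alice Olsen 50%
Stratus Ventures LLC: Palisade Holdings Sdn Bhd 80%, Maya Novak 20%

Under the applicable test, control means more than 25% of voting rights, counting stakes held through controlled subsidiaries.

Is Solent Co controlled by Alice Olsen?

Yes

Alice holds 89% of Tessera, so Alice controls Tessera.
Tessera and Alice together hold 39% + 15% = 54% of Solent, so Alice controls Solent.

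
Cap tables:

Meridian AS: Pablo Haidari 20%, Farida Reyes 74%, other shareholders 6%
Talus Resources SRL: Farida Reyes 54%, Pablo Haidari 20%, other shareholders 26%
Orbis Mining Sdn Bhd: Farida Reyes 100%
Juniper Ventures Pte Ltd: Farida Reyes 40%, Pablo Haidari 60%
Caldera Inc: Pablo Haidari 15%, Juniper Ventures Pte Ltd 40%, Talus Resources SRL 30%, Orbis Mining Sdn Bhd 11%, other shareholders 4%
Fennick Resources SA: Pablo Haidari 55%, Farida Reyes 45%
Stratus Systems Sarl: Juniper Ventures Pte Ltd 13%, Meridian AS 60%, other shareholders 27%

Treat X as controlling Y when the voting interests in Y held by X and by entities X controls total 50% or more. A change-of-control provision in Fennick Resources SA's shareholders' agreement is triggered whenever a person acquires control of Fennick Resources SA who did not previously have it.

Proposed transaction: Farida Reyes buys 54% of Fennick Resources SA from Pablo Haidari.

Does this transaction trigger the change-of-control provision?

Yes

The purchase adds only to Farida's holdings (Pablo's stake shrinks), so Farida is the only person who could newly come to control Fennick.
Farida holds 74% of Meridian, so Farida controls Meridian.
Farida holds 54% of Talus, so Farida controls Talus.
Farida holds 100% of Orbis, so Farida controls Orbis.
Meridian holds 60% of Stratus, so Farida controls Stratus.
In Fennick, Farida's side holds only 45%, not ≥ 50%.
So before the transaction, Farida does not control Fennick.
After the purchase, Farida's direct stake in Fennick rises to 45% + 54% = 99%, and Pablo's stake falls to 1%.
Farida holds 99% of Fennick, so Farida controls Fennick.
Farida did not control Fennick before and does after, so the clause is triggered.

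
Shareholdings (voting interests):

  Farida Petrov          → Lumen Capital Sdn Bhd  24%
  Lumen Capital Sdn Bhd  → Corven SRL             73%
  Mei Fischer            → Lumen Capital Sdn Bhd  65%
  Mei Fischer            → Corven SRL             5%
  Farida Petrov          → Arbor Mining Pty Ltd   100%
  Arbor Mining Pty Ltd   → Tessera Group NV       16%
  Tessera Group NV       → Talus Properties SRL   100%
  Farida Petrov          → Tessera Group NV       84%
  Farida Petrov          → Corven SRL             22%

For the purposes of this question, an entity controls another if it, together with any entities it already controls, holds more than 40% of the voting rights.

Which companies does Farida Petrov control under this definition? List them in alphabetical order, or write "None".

Farida holds 100% of Arbor, so Farida controls Arbor.
Farida and Arbor together hold 84% + 16% = 100% of Tessera, so Farida controls Tessera.
Tessera holds 100% of Talus, so Farida controls Talus.
No other company's threshold is met.

Arbor Mining Pty Ltd, Talus Properties SRL, Tessera Group NV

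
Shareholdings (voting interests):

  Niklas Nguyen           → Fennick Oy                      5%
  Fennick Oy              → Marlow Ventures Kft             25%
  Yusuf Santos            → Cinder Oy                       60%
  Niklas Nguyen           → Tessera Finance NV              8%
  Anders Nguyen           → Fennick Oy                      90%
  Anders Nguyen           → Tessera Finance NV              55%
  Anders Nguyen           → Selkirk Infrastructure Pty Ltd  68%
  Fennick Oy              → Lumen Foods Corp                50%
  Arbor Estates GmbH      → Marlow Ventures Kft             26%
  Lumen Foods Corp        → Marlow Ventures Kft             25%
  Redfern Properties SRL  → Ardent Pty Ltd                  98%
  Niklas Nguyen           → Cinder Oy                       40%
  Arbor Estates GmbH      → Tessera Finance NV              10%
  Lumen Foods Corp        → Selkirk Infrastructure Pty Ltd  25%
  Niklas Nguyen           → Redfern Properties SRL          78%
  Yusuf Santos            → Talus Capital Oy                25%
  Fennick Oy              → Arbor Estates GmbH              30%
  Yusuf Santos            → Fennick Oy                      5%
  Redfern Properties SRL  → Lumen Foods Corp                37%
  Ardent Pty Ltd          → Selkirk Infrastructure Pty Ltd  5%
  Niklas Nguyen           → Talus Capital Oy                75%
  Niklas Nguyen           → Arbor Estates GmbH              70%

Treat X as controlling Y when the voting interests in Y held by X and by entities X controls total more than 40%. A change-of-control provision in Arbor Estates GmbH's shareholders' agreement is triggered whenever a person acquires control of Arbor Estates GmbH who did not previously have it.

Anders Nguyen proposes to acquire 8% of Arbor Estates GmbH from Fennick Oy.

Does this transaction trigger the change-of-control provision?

No

The purchase adds only to Anders's holdings (Fennick's stake shrinks), so Anders is the only person who could newly come to control Arbor.
Anders holds 90% of Fennick, so Anders controls Fennick.
Fennick holds 50% of Lumen, so Anders controls Lumen.
Anders holds 55% of Tessera, so Anders controls Tessera.
Fennick and Lumen together hold 25% + 25% = 50% of Marlow, so Anders controls Marlow.
Anders and Lumen together hold 68% + 25% = 93% of Selkirk, so Anders controls Selkirk.
In Arbor, Anders's side holds only 30%, not > 40%.
So before the transaction, Anders does not control Arbor.
After the purchase, Anders holds 8% of Arbor directly, and Fennick's stake falls to 22%.
After the transaction, Anders's side holds 22% + 8% = 30% of Arbor, not > 40%, so Anders still does not control Arbor.
No new person acquires control, so the clause is not triggered.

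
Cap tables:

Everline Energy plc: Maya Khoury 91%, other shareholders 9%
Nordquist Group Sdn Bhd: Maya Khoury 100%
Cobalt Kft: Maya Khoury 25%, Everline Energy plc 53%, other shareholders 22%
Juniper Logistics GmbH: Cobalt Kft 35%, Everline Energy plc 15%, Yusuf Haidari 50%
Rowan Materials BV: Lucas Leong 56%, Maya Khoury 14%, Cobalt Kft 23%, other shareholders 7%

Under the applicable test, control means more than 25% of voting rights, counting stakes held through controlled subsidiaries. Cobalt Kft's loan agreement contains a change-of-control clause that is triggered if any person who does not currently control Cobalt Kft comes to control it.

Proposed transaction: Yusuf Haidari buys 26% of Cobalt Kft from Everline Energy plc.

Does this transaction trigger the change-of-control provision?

The purchase adds only to Yusuf's holdings (Everline's stake shrinks), so Yusuf is the only person who could newly come to control Cobalt.
Yusuf holds 50% of Juniper, so Yusuf controls Juniper.
Neither Yusuf nor any entity Yusuf controls holds any voting interest in Cobalt.
So before the transaction, Yusuf does not control Cobalt.
After the purchase, Yusuf holds 26% of Cobalt directly, and Everline's stake falls to 27%.
Yusuf holds 26% of Cobalt, so Yusuf controls Cobalt.
Yusuf did not control Cobalt before and does after, so the clause is triggered.

Yes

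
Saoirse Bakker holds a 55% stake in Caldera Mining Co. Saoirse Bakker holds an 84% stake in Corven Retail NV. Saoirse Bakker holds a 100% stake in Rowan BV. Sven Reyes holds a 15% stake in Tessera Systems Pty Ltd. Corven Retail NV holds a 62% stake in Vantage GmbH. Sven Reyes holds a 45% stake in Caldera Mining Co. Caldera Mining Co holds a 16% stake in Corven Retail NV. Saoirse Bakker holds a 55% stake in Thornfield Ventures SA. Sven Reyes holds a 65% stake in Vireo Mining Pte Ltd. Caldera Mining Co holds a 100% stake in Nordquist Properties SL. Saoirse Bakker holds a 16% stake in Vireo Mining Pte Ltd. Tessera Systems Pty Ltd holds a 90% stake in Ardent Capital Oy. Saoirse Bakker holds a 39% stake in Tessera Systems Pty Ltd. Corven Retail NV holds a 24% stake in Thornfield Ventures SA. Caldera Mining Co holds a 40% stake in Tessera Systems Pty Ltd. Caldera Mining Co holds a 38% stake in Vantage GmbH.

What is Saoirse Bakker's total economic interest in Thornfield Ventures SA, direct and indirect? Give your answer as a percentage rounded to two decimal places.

77.27%

Saoirse reaches Thornfield along 3 paths.
Via Corven: 84% × 24% = 20.16%.
Via Caldera → Corven: 55% × 16% × 24% = 2.112%.
Direct stake: 55% = 55%.
Total: 20.16% + 2.112% + 55% = 77.272%.
Rounded: 77.27%.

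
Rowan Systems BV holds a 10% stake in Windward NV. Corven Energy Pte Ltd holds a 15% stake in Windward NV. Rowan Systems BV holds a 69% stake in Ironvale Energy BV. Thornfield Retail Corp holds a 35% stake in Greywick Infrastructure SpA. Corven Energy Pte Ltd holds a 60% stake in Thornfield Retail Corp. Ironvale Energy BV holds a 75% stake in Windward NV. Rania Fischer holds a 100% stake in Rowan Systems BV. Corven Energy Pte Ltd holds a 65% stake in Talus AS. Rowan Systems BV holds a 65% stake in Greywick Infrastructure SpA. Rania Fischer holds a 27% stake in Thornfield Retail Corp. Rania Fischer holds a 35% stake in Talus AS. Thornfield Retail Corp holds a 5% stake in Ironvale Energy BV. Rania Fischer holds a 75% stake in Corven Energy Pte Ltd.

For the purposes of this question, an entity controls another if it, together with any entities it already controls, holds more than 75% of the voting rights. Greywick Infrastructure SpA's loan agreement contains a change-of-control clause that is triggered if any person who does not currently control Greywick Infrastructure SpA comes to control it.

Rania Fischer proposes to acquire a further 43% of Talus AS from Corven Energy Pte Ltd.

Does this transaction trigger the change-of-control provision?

No

The purchase adds only to Rania's holdings (Corven's stake shrinks), so Rania is the only person who could newly come to control Greywick.
Rania holds 100% of Rowan, so Rania controls Rowan.
In Greywick, Rania's side holds only 65%, not > 75%.
So before the transaction, Rania does not control Greywick.
After the purchase, Rania's direct stake in Talus rises to 35% + 43% = 78%, and Corven's stake falls to 22%.
Rania holds 78% of Talus, so Rania controls Talus.
After the transaction, Rania's side holds 65% of Greywick, not > 75%, so Rania still does not control Greywick.
No new person acquires control, so the clause is not triggered.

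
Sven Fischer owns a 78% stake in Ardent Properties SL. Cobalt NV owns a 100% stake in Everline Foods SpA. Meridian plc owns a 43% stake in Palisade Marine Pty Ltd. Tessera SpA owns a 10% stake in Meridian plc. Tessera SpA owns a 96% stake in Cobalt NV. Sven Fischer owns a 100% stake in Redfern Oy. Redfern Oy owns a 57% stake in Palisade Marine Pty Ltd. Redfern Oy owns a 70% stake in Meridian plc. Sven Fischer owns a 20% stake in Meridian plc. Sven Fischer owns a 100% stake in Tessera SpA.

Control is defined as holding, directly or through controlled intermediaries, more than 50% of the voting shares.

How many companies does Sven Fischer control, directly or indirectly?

7

Sven holds 100% of Tessera, so Sven controls Tessera.
Sven holds 100% of Redfern, so Sven controls Redfern.
Redfern and Sven and Tessera together hold 70% + 20% + 10% = 100% of Meridian, so Sven controls Meridian.
Tessera holds 96% of Cobalt, so Sven controls Cobalt.
Sven holds 78% of Ardent, so Sven controls Ardent.
Cobalt holds 100% of Everline, so Sven controls Everline.
Meridian and Redfern together hold 43% + 57% = 100% of Palisade, so Sven controls Palisade.
Sven controls 7 companies.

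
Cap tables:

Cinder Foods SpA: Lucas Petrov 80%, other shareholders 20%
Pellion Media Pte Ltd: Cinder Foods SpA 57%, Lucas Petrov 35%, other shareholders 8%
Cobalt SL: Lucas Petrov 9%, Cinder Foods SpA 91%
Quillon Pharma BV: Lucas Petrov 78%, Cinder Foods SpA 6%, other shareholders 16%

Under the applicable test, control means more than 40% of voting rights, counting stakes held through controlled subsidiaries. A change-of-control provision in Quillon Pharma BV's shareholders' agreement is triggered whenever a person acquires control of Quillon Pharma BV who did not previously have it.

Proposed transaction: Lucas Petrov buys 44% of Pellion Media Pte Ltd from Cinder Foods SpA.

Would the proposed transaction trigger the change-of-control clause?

The purchase adds only to Lucas's holdings (Cinder's stake shrinks), so Lucas is the only person who could newly come to control Quillon.
Lucas holds 80% of Cinder, so Lucas controls Cinder.
Lucas and Cinder together hold 78% + 6% = 84% of Quillon, so Lucas controls Quillon.
So Lucas already controls Quillon before the transaction.
After the purchase, Lucas's direct stake in Pellion rises to 35% + 44% = 79%, and Cinder's stake falls to 13%.
Lucas controlled Quillon already, so this is not a new person acquiring control; every other person's position is unchanged or reduced.
No new person acquires control, so the clause is not triggered.

No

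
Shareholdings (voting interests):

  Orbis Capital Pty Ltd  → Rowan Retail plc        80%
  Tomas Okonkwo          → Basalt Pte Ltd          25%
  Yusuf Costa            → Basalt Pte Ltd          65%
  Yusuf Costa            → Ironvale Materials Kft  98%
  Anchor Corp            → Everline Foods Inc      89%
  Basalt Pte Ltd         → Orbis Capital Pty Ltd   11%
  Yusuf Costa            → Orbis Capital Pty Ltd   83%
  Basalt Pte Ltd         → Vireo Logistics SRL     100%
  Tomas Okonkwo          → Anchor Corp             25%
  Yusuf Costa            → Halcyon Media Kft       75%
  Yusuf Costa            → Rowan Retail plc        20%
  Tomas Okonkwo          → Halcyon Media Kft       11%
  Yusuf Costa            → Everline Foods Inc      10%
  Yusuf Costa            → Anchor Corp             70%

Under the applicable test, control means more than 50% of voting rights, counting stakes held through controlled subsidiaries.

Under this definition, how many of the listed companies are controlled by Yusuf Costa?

8

Yusuf holds 65% of Basalt, so Yusuf controls Basalt.
Yusuf holds 70% of Anchor, so Yusuf controls Anchor.
Yusuf and Basalt together hold 83% + 11% = 94% of Orbis, so Yusuf controls Orbis.
Anchor and Yusuf together hold 89% + 10% = 99% of Everline, so Yusuf controls Everline.
Yusuf holds 98% of Ironvale, so Yusuf controls Ironvale.
Orbis and Yusuf together hold 80% + 20% = 100% of Rowan, so Yusuf controls Rowan.
Basalt holds 100% of Vireo, so Yusuf controls Vireo.
Yusuf holds 75% of Halcyon, so Yusuf controls Halcyon.
Yusuf controls 8 companies.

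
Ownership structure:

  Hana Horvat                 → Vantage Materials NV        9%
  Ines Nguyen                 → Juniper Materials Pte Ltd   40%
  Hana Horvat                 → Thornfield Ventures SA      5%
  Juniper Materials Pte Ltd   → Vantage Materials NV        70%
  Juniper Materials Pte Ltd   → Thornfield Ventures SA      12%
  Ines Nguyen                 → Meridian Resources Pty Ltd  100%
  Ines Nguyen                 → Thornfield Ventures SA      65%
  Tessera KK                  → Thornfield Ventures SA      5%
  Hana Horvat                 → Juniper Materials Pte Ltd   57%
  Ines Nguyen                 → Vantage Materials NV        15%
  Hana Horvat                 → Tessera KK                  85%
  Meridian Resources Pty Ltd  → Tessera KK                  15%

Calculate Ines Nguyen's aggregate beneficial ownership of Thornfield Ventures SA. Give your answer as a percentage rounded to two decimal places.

70.55%

Ines reaches Thornfield along 3 paths.
Via Meridian → Tessera: 100% × 15% × 5% = 0.75%.
Direct stake: 65% = 65%.
Via Juniper: 40% × 12% = 4.8%.
Total: 0.75% + 65% + 4.8% = 70.55%.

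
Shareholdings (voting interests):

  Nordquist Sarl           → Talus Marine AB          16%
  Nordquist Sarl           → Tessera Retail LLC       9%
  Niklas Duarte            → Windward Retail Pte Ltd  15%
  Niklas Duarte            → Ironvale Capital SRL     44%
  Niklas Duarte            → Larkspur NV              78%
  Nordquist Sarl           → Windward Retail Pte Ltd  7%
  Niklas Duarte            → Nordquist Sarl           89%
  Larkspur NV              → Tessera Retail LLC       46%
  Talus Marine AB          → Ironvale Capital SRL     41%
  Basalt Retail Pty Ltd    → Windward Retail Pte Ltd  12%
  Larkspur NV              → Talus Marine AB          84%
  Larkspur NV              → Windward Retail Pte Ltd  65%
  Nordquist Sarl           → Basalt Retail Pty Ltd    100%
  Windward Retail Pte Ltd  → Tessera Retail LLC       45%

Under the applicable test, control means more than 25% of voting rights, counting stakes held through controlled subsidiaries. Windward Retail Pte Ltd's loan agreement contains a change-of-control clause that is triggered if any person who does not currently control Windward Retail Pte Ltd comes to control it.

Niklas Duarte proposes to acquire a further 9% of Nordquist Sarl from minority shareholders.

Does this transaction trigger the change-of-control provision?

No

The purchase changes only Niklas's holdings, so Niklas is the only person who could newly come to control Windward.
Niklas holds 78% of Larkspur, so Niklas controls Larkspur.
Niklas holds 89% of Nordquist, so Niklas controls Nordquist.
Nordquist holds 100% of Basalt, so Niklas controls Basalt.
Niklas and Larkspur and Nordquist and Basalt together hold 15% + 65% + 7% + 12% = 99% of Windward, so Niklas controls Windward.
So Niklas already controls Windward before the transaction.
After the purchase, Niklas's direct stake in Nordquist rises to 89% + 9% = 98%.
Niklas controlled Windward already, so this is not a new person acquiring control; every other person's position is unchanged or reduced.
No new person acquires control, so the clause is not triggered.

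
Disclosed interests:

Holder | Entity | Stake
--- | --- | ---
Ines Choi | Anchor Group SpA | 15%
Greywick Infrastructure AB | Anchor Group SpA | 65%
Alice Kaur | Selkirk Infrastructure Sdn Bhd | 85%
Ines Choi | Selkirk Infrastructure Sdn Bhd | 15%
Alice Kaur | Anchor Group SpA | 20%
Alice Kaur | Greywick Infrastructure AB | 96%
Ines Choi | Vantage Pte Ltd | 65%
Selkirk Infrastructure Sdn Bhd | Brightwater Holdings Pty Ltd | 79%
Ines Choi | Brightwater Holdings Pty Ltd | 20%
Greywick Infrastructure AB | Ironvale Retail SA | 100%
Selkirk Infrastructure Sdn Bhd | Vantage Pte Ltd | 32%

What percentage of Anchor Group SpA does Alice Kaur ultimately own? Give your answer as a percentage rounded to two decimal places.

82.40%

Alice reaches Anchor along 2 paths.
Via Greywick: 96% × 65% = 62.4%.
Direct stake: 20% = 20%.
Total: 62.4% + 20% = 82.4%.
Rounded: 82.40%.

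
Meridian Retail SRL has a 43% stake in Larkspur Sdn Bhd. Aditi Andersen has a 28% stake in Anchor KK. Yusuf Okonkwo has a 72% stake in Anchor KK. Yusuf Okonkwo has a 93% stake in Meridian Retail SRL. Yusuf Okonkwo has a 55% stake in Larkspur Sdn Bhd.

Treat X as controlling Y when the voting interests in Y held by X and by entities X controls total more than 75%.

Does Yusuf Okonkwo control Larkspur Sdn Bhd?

Yes

Yusuf holds 93% of Meridian, so Yusuf controls Meridian.
Meridian and Yusuf together hold 43% + 55% = 98% of Larkspur, so Yusuf controls Larkspur.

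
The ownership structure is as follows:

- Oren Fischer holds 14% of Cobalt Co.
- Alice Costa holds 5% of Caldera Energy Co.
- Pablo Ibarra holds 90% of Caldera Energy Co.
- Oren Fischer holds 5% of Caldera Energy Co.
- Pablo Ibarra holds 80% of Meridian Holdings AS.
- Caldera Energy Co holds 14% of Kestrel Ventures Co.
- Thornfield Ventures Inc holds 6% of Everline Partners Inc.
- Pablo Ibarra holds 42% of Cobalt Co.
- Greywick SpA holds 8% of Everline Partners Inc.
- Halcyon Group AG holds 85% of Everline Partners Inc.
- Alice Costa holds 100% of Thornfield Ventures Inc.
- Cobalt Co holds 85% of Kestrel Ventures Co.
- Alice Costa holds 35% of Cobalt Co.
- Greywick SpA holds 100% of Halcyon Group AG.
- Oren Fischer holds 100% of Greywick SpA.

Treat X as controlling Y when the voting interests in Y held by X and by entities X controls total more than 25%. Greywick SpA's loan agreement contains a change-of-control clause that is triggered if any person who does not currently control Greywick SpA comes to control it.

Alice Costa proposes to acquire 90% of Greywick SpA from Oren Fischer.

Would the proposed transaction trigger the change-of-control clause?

The purchase adds only to Alice's holdings (Oren's stake shrinks), so Alice is the only person who could newly come to control Greywick.
Alice holds 35% of Cobalt, so Alice controls Cobalt.
Alice holds 100% of Thornfield, so Alice controls Thornfield.
Cobalt holds 85% of Kestrel, so Alice controls Kestrel.
Neither Alice nor any entity Alice controls holds any voting interest in Greywick.
So before the transaction, Alice does not control Greywick.
After the purchase, Alice holds 90% of Greywick directly, and Oren's stake falls to 10%.
Alice holds 90% of Greywick, so Alice controls Greywick.
Alice did not control Greywick before and does after, so the clause is triggered.

Yes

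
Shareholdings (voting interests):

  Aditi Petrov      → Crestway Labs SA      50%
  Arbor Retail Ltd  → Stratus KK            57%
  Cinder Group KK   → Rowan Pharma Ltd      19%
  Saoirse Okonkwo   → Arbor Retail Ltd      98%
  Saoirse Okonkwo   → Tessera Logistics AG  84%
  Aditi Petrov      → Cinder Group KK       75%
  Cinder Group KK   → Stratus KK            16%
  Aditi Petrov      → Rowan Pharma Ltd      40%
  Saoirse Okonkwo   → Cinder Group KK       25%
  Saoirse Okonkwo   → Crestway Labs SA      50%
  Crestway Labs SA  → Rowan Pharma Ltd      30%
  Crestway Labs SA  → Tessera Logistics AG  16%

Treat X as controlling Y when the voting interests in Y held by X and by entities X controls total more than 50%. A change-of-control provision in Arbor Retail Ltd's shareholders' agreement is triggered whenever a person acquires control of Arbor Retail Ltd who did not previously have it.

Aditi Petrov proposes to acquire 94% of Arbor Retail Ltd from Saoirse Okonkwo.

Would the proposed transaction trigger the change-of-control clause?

Yes

The purchase adds only to Aditi's holdings (Saoirse's stake shrinks), so Aditi is the only person who could newly come to control Arbor.
Aditi holds 75% of Cinder, so Aditi controls Cinder.
Aditi and Cinder together hold 40% + 19% = 59% of Rowan, so Aditi controls Rowan.
Neither Aditi nor any entity Aditi controls holds any voting interest in Arbor.
So before the transaction, Aditi does not control Arbor.
After the purchase, Aditi holds 94% of Arbor directly, and Saoirse's stake falls to 4%.
Aditi holds 94% of Arbor, so Aditi controls Arbor.
Aditi did not control Arbor before and does after, so the clause is triggered.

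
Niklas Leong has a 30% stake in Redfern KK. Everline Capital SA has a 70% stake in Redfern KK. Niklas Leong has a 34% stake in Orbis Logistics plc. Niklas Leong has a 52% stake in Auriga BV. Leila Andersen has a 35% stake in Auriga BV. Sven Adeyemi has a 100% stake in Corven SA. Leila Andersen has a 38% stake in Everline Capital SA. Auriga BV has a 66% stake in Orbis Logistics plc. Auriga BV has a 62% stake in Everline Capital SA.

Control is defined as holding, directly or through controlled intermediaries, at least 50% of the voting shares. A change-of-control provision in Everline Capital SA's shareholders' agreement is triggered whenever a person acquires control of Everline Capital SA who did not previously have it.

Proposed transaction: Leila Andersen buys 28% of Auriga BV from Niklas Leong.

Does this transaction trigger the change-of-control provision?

The purchase adds only to Leila's holdings (Niklas's stake shrinks), so Leila is the only person who could newly come to control Everline.
Leila's largest direct stake is 38% in Everline, which does not meet the threshold, so Leila controls no company.
In Everline, Leila's side holds only 38%, not ≥ 50%.
So before the transaction, Leila does not control Everline.
After the purchase, Leila's direct stake in Auriga rises to 35% + 28% = 63%, and Niklas's stake falls to 24%.
Leila holds 63% of Auriga, so Leila controls Auriga.
Auriga and Leila together hold 62% + 38% = 100% of Everline, so Leila controls Everline.
Leila did not control Everline before and does after, so the clause is triggered.

Yes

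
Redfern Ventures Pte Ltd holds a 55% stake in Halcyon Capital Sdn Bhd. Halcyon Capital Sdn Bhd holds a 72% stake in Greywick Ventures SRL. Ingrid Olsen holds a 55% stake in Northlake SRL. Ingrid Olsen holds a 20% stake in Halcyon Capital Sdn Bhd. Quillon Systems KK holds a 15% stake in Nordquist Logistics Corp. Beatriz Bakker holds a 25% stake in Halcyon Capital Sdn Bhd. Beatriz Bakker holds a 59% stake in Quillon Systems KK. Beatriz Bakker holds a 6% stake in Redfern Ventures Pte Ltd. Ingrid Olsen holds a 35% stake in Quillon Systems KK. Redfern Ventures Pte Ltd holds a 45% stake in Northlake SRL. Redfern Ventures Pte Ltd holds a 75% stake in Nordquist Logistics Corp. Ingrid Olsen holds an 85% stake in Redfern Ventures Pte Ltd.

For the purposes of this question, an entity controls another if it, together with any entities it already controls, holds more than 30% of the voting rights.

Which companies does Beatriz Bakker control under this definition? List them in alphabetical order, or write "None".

Beatriz holds 59% of Quillon, so Beatriz controls Quillon.
No other company's threshold is met.

Quillon Systems KK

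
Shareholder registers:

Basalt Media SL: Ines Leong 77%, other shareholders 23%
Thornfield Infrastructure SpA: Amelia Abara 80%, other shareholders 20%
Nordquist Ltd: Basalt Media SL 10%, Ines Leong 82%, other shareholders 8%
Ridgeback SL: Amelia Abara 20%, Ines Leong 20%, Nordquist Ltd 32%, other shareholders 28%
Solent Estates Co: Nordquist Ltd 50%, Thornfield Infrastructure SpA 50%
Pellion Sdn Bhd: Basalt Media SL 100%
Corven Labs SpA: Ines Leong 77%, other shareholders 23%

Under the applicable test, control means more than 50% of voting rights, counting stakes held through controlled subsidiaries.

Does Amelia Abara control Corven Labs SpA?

No

Amelia holds 80% of Thornfield, so Amelia controls Thornfield.
Neither Amelia nor any entity Amelia controls holds any voting interest in Corven.
So Amelia does not control Corven.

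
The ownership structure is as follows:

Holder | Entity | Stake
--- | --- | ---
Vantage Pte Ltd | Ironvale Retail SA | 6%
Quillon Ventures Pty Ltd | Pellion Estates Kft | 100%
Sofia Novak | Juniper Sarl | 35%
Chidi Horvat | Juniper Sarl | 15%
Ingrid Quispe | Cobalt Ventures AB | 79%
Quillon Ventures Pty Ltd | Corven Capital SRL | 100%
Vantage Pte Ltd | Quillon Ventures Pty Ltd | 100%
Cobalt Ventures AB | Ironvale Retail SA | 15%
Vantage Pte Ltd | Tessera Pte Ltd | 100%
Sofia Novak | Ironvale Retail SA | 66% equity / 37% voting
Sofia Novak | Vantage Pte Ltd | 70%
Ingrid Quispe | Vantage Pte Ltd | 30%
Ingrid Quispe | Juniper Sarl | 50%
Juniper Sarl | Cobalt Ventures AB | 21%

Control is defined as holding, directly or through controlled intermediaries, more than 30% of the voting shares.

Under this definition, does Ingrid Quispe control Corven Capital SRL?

Ingrid holds 50% of Juniper, so Ingrid controls Juniper.
Juniper and Ingrid together hold 21% + 79% = 100% of Cobalt, so Ingrid controls Cobalt.
Neither Ingrid nor any entity Ingrid controls holds any voting interest in Corven.
So Ingrid does not control Corven.

No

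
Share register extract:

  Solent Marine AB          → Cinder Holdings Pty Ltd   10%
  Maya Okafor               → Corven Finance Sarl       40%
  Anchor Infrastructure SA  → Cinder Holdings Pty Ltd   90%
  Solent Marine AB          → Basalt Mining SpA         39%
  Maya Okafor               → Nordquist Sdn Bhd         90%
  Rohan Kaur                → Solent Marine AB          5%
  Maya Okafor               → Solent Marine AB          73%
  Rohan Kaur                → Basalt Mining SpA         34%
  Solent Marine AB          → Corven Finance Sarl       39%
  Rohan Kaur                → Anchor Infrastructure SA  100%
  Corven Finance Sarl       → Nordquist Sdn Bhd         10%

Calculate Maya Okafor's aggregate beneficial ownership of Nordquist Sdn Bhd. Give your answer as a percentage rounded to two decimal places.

96.85%

Maya reaches Nordquist along 3 paths.
Via Corven: 40% × 10% = 4%.
Via Solent → Corven: 73% × 39% × 10% = 2.847%.
Direct stake: 90% = 90%.
Total: 4% + 2.847% + 90% = 96.847%.
Rounded: 96.85%.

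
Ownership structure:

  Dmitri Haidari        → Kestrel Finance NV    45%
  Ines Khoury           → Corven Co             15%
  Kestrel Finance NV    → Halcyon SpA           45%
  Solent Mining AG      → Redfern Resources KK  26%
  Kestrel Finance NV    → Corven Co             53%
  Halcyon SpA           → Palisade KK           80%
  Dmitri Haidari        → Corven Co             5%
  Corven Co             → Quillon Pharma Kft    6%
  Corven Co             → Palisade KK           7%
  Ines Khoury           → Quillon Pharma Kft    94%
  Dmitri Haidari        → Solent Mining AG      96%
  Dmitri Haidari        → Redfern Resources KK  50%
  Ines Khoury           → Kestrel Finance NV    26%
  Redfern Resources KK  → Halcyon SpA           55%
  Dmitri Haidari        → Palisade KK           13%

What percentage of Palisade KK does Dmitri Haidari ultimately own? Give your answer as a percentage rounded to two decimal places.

64.20%

Dmitri reaches Palisade along 6 paths.
Via Kestrel → Corven: 45% × 53% × 7% = 1.6695%.
Via Corven: 5% × 7% = 0.35%.
Via Solent → Redfern → Halcyon: 96% × 26% × 55% × 80% = 10.9824%.
Via Redfern → Halcyon: 50% × 55% × 80% = 22%.
Via Kestrel → Halcyon: 45% × 45% × 80% = 16.2%.
Direct stake: 13% = 13%.
Total: 1.6695% + 0.35% + 10.9824% + 22% + 16.2% + 13% = 64.2019%.
Rounded: 64.20%.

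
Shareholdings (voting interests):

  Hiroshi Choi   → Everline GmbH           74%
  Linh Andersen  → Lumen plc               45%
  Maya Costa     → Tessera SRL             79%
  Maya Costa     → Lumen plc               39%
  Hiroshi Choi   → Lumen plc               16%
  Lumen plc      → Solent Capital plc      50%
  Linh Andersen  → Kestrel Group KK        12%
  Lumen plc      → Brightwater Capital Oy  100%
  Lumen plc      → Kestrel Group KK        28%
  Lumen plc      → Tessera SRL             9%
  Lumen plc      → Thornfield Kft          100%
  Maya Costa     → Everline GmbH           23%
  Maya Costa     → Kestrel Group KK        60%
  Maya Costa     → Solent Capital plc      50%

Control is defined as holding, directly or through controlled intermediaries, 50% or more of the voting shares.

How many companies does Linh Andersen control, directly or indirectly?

Linh's largest direct stake is 45% in Lumen, which does not meet the threshold.
Linh controls 0 companies.

0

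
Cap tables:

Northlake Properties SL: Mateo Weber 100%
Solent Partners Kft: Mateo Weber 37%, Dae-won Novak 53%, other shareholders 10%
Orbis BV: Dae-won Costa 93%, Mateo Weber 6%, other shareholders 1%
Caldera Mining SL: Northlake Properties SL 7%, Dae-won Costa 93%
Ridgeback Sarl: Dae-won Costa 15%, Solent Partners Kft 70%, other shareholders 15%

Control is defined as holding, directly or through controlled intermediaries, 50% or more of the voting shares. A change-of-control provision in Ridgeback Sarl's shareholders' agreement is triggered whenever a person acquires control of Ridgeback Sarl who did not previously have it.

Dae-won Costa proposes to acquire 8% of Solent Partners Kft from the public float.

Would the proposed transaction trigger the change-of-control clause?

No

The purchase changes only Dae-won Costa's holdings, so Dae-won Costa is the only person who could newly come to control Ridgeback.
Dae-won Costa holds 93% of Orbis, so Dae-won Costa controls Orbis.
Dae-won Costa holds 93% of Caldera, so Dae-won Costa controls Caldera.
In Ridgeback, Dae-won Costa's side holds only 15%, not ≥ 50%.
So before the transaction, Dae-won Costa does not control Ridgeback.
After the purchase, Dae-won Costa holds 8% of Solent directly.
Dae-won Costa's side now holds 8% of Solent, not ≥ 50%, so Dae-won Costa still does not control Solent.
After the transaction, Dae-won Costa's side holds 15% of Ridgeback, not ≥ 50%, so Dae-won Costa still does not control Ridgeback.
No new person acquires control, so the clause is not triggered.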